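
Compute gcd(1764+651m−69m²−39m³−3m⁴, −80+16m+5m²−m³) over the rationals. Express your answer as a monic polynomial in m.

−4+m

Apply the Euclidean algorithm:
  −3m⁴−39m³−69m²+651m+1764 = (3m+54)(−m³+5m²+16m−80) + (−387m²+27m+6084)
  −m³+5m²+16m−80 = ((1/387)m−212/16641)(−387m²+27m+6084) + ((1152/1849)m−4608/1849)
  −387m²+27m+6084 = (−(79507/128)m−312481/128)((1152/1849)m−4608/1849) + (0)
Last nonzero remainder: (1152/1849)m−4608/1849. Dividing through by 1152/1849 gives the monic gcd m−4.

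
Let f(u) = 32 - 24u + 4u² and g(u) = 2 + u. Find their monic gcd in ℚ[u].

1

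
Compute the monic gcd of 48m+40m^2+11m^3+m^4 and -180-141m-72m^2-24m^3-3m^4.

12+7m+m^2

By polynomial division,
  m^4+11m^3+40m^2+48m = (-1/3)(-3m^4-24m^3-72m^2-141m-180) + (3m^3+16m^2+m-60)
  -3m^4-24m^3-72m^2-141m-180 = (-m-8/3)(3m^3+16m^2+m-60) + (-(85/3)m^2-(595/3)m-340)
  3m^3+16m^2+m-60 = (-(9/85)m+3/17)(-(85/3)m^2-(595/3)m-340) + (0)
Last nonzero remainder: -(85/3)m^2-(595/3)m-340. Dividing through by -85/3 gives the monic gcd m^2+7m+12.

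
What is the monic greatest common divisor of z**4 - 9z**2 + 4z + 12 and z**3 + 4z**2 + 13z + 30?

z + 3

Repeated division with remainder:
  z**4 - 9z**2 + 4z + 12 = (z - 4)(z**3 + 4z**2 + 13z + 30) + (-6z**2 + 26z + 132)
  z**3 + 4z**2 + 13z + 30 = (-(1/6)z - 25/18)(-6z**2 + 26z + 132) + ((640/9)z + 640/3)
  -6z**2 + 26z + 132 = (-(27/320)z + 99/160)((640/9)z + 640/3) + (0)
Last nonzero remainder: (640/9)z + 640/3. Dividing through by 640/9 gives the monic gcd z + 3.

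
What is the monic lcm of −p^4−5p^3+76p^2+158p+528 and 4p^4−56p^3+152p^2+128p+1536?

p^5−3p^4−116p^3+450p^2+736p+4224

By polynomial division,
  −p^4−5p^3+76p^2+158p+528 = (−1/4)(4p^4−56p^3+152p^2+128p+1536) + (−19p^3+114p^2+190p+912)
  4p^4−56p^3+152p^2+128p+1536 = (−(4/19)p+32/19)(−19p^3+114p^2+190p+912) + (0)
Last nonzero remainder: −19p^3+114p^2+190p+912. Dividing through by −19 gives the monic gcd p^3−6p^2−10p−48.
Then lcm(f, g) = f·g / gcd(f, g); expanding and making the result monic gives the answer.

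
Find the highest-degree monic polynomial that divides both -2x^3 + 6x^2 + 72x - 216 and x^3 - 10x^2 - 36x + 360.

x^2 - 36

Repeated division with remainder:
  -2x^3 + 6x^2 + 72x - 216 = (-2)(x^3 - 10x^2 - 36x + 360) + (-14x^2 + 504)
  x^3 - 10x^2 - 36x + 360 = (-(1/14)x + 5/7)(-14x^2 + 504) + (0)
Last nonzero remainder: -14x^2 + 504. Dividing through by -14 gives the monic gcd x^2 - 36.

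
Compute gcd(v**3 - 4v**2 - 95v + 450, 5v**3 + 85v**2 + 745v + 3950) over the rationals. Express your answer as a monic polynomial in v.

By polynomial division,
  v**3 - 4v**2 - 95v + 450 = (1/5)(5v**3 + 85v**2 + 745v + 3950) + (-21v**2 - 244v - 340)
  5v**3 + 85v**2 + 745v + 3950 = (-(5/21)v - 565/441)(-21v**2 - 244v - 340) + ((154985/441)v + 1549850/441)
  -21v**2 - 244v - 340 = (-(9261/154985)v - 14994/154985)((154985/441)v + 1549850/441) + (0)
Last nonzero remainder: (154985/441)v + 1549850/441. Dividing through by 154985/441 gives the monic gcd v + 10.

v + 10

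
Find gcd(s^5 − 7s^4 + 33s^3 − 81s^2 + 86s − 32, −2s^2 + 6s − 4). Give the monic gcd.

Apply the Euclidean algorithm:
  s^5 − 7s^4 + 33s^3 − 81s^2 + 86s − 32 = (−(1/2)s^3 + 2s^2 − (19/2)s + 8)(−2s^2 + 6s − 4) + (0)
Last nonzero remainder: −2s^2 + 6s − 4. Dividing through by −2 gives the monic gcd s^2 − 3s + 2.

s^2 − 3s + 2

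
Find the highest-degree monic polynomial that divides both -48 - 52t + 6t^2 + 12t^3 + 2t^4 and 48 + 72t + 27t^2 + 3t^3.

By polynomial division,
  2t^4 + 12t^3 + 6t^2 - 52t - 48 = ((2/3)t - 2)(3t^3 + 27t^2 + 72t + 48) + (12t^2 + 60t + 48)
  3t^3 + 27t^2 + 72t + 48 = ((1/4)t + 1)(12t^2 + 60t + 48) + (0)
Last nonzero remainder: 12t^2 + 60t + 48. Dividing through by 12 gives the monic gcd t^2 + 5t + 4.

4 + 5t + t^2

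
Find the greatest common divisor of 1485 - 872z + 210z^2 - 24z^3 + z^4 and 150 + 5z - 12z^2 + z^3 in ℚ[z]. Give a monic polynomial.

-5 + z

Euclidean algorithm in ℚ[z]:
  z^4 - 24z^3 + 210z^2 - 872z + 1485 = (z - 12)(z^3 - 12z^2 + 5z + 150) + (61z^2 - 962z + 3285)
  z^3 - 12z^2 + 5z + 150 = ((1/61)z + 230/3721)(61z^2 - 962z + 3285) + ((39480/3721)z - 197400/3721)
  61z^2 - 962z + 3285 = ((226981/39480)z - 814899/13160)((39480/3721)z - 197400/3721) + (0)
Last nonzero remainder: (39480/3721)z - 197400/3721. Dividing through by 39480/3721 gives the monic gcd z - 5.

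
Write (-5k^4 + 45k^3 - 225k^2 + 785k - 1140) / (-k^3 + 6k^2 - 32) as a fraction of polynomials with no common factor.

Apply the Euclidean algorithm:
  -5k^4 + 45k^3 - 225k^2 + 785k - 1140 = (5k - 15)(-k^3 + 6k^2 - 32) + (-135k^2 + 945k - 1620)
  -k^3 + 6k^2 - 32 = ((1/135)k + 1/135)(-135k^2 + 945k - 1620) + (5k - 20)
  -135k^2 + 945k - 1620 = (-27k + 81)(5k - 20) + (0)
Last nonzero remainder: 5k - 20. Dividing through by 5 gives the monic gcd k - 4.
Cancel k - 4 from numerator and denominator to get the reduced form.

(5k^3 - 25k^2 + 125k - 285)/(k^2 - 2k - 8)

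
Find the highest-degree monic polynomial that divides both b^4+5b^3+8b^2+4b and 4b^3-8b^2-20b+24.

b+2

By polynomial division,
  b^4+5b^3+8b^2+4b = ((1/4)b+7/4)(4b^3-8b^2-20b+24) + (27b^2+33b-42)
  4b^3-8b^2-20b+24 = ((4/27)b-116/243)(27b^2+33b-42) + ((160/81)b+320/81)
  27b^2+33b-42 = ((2187/160)b-1701/160)((160/81)b+320/81) + (0)
Last nonzero remainder: (160/81)b+320/81. Dividing through by 160/81 gives the monic gcd b+2.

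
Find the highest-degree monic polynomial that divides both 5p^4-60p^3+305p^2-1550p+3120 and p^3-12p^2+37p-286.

p^2-p+26

Apply the Euclidean algorithm:
  5p^4-60p^3+305p^2-1550p+3120 = (5p)(p^3-12p^2+37p-286) + (120p^2-120p+3120)
  p^3-12p^2+37p-286 = ((1/120)p-11/120)(120p^2-120p+3120) + (0)
Last nonzero remainder: 120p^2-120p+3120. Dividing through by 120 gives the monic gcd p^2-p+26.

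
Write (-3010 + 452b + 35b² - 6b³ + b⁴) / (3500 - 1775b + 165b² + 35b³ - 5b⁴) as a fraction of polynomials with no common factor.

(-86 + 8b - b²)/(100 - 45b + 5b²)

Repeated division with remainder:
  b⁴ - 6b³ + 35b² + 452b - 3010 = (-1/5)(-5b⁴ + 35b³ + 165b² - 1775b + 3500) + (b³ + 68b² + 97b - 2310)
  -5b⁴ + 35b³ + 165b² - 1775b + 3500 = (-5b + 375)(b³ + 68b² + 97b - 2310) + (-24850b² - 49700b + 869750)
  b³ + 68b² + 97b - 2310 = (-(1/24850)b - 33/12425)(-24850b² - 49700b + 869750) + (0)
Last nonzero remainder: -24850b² - 49700b + 869750. Dividing through by -24850 gives the monic gcd b² + 2b - 35.
Cancel b² + 2b - 35 from numerator and denominator to get the reduced form.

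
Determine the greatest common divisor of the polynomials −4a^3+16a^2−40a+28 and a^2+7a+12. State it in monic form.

1

Euclidean algorithm in ℚ[a]:
  −4a^3+16a^2−40a+28 = (−4a+44)(a^2+7a+12) + (−300a−500)
  a^2+7a+12 = (−(1/300)a−4/225)(−300a−500) + (28/9)
  −300a−500 = (−(675/7)a−1125/7)(28/9) + (0)
The last nonzero remainder is the constant 28/9, so the polynomials are coprime and gcd = 1.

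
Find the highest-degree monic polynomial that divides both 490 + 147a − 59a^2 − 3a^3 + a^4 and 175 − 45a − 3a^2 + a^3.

−35 + 2a + a^2

Apply the Euclidean algorithm:
  a^4 − 3a^3 − 59a^2 + 147a + 490 = (a)(a^3 − 3a^2 − 45a + 175) + (−14a^2 − 28a + 490)
  a^3 − 3a^2 − 45a + 175 = (−(1/14)a + 5/14)(−14a^2 − 28a + 490) + (0)
Last nonzero remainder: −14a^2 − 28a + 490. Dividing through by −14 gives the monic gcd a^2 + 2a − 35.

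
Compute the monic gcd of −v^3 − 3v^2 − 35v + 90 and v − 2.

v − 2

Euclidean algorithm in ℚ[v]:
  −v^3 − 3v^2 − 35v + 90 = (−v^2 − 5v − 45)(v − 2) + (0)
The last nonzero remainder v − 2 is already monic.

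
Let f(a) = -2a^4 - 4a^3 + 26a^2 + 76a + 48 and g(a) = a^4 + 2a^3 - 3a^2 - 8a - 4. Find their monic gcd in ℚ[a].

By polynomial division,
  -2a^4 - 4a^3 + 26a^2 + 76a + 48 = (-2)(a^4 + 2a^3 - 3a^2 - 8a - 4) + (20a^2 + 60a + 40)
  a^4 + 2a^3 - 3a^2 - 8a - 4 = ((1/20)a^2 - (1/20)a - 1/10)(20a^2 + 60a + 40) + (0)
Last nonzero remainder: 20a^2 + 60a + 40. Dividing through by 20 gives the monic gcd a^2 + 3a + 2.

a^2 + 3a + 2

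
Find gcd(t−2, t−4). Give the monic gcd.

By polynomial division,
  t−2 = (t−4) + (2)
  t−4 = ((1/2)t−2)(2) + (0)
The last nonzero remainder is the constant 2, so the polynomials are coprime and gcd = 1.

1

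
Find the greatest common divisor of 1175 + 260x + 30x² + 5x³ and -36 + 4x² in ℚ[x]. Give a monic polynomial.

1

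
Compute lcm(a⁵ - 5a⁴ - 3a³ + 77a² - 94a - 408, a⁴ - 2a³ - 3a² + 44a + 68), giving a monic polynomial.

a⁶ - 3a⁵ - 13a⁴ + 71a³ + 60a² - 596a - 816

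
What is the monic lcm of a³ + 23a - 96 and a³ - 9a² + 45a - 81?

a⁵ - 6a⁴ + 50a³ - 234a² + 1197a - 2592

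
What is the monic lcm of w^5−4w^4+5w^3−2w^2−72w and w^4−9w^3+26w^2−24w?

Apply the Euclidean algorithm:
  w^5−4w^4+5w^3−2w^2−72w = (w+5)(w^4−9w^3+26w^2−24w) + (24w^3−108w^2+48w)
  w^4−9w^3+26w^2−24w = ((1/24)w−3/16)(24w^3−108w^2+48w) + ((15/4)w^2−15w)
  24w^3−108w^2+48w = ((32/5)w−16/5)((15/4)w^2−15w) + (0)
Last nonzero remainder: (15/4)w^2−15w. Dividing through by 15/4 gives the monic gcd w^2−4w.
Then lcm(f, g) = f·g / gcd(f, g); expanding and making the result monic gives the answer.

w^7−9w^6+31w^5−51w^4−32w^3+348w^2−432w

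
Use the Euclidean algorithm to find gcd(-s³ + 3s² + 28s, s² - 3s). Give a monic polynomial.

s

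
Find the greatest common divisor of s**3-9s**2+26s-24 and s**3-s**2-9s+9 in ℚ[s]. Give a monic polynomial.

By polynomial division,
  s**3-9s**2+26s-24 = (s**3-s**2-9s+9) + (-8s**2+35s-33)
  s**3-s**2-9s+9 = (-(1/8)s-27/64)(-8s**2+35s-33) + ((105/64)s-315/64)
  -8s**2+35s-33 = (-(512/105)s+704/105)((105/64)s-315/64) + (0)
Last nonzero remainder: (105/64)s-315/64. Dividing through by 105/64 gives the monic gcd s-3.

s-3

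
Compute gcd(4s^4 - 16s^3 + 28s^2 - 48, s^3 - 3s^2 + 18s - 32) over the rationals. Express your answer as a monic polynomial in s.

Repeated division with remainder:
  4s^4 - 16s^3 + 28s^2 - 48 = (4s - 4)(s^3 - 3s^2 + 18s - 32) + (-56s^2 + 200s - 176)
  s^3 - 3s^2 + 18s - 32 = (-(1/56)s - 1/98)(-56s^2 + 200s - 176) + ((828/49)s - 1656/49)
  -56s^2 + 200s - 176 = (-(686/207)s + 1078/207)((828/49)s - 1656/49) + (0)
Last nonzero remainder: (828/49)s - 1656/49. Dividing through by 828/49 gives the monic gcd s - 2.

s - 2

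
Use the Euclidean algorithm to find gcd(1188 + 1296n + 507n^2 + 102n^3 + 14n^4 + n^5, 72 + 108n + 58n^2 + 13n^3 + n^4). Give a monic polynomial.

36 + 36n + 11n^2 + n^3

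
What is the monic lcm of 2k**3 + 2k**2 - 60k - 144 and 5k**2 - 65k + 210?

k**4 - 6k**3 - 37k**2 + 138k + 504

Apply the Euclidean algorithm:
  2k**3 + 2k**2 - 60k - 144 = ((2/5)k + 28/5)(5k**2 - 65k + 210) + (220k - 1320)
  5k**2 - 65k + 210 = ((1/44)k - 7/44)(220k - 1320) + (0)
Last nonzero remainder: 220k - 1320. Dividing through by 220 gives the monic gcd k - 6.
Then lcm(f, g) = f·g / gcd(f, g); expanding and making the result monic gives the answer.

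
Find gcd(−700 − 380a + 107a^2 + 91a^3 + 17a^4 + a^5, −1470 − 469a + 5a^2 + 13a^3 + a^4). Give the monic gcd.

By polynomial division,
  a^5 + 17a^4 + 91a^3 + 107a^2 − 380a − 700 = (a + 4)(a^4 + 13a^3 + 5a^2 − 469a − 1470) + (34a^3 + 556a^2 + 2966a + 5180)
  a^4 + 13a^3 + 5a^2 − 469a − 1470 = ((1/34)a − 57/578)(34a^3 + 556a^2 + 2966a + 5180) + (−(7920/289)a^2 − (95040/289)a − 277200/289)
  34a^3 + 556a^2 + 2966a + 5180 = (−(4913/3960)a − 10693/1980)(−(7920/289)a^2 − (95040/289)a − 277200/289) + (0)
Last nonzero remainder: −(7920/289)a^2 − (95040/289)a − 277200/289. Dividing through by −7920/289 gives the monic gcd a^2 + 12a + 35.

35 + 12a + a^2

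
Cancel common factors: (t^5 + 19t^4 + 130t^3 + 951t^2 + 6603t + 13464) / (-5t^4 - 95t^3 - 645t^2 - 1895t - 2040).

Repeated division with remainder:
  t^5 + 19t^4 + 130t^3 + 951t^2 + 6603t + 13464 = (-(1/5)t)(-5t^4 - 95t^3 - 645t^2 - 1895t - 2040) + (t^3 + 572t^2 + 6195t + 13464)
  -5t^4 - 95t^3 - 645t^2 - 1895t - 2040 = (-5t + 2765)(t^3 + 572t^2 + 6195t + 13464) + (-1551250t^2 - 17063750t - 37230000)
  t^3 + 572t^2 + 6195t + 13464 = (-(1/1551250)t - 33/91250)(-1551250t^2 - 17063750t - 37230000) + (0)
Last nonzero remainder: -1551250t^2 - 17063750t - 37230000. Dividing through by -1551250 gives the monic gcd t^2 + 11t + 24.
Cancel t^2 + 11t + 24 from numerator and denominator to get the reduced form.

(-t^3 - 8t^2 - 18t - 561)/(5t^2 + 40t + 85)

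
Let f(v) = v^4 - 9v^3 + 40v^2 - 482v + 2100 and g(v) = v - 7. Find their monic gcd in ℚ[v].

v - 7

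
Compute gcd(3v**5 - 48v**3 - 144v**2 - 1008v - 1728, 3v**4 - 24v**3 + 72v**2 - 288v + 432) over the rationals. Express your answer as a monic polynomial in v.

v**3 - 6v**2 + 12v - 72

By polynomial division,
  3v**5 - 48v**3 - 144v**2 - 1008v - 1728 = (v + 8)(3v**4 - 24v**3 + 72v**2 - 288v + 432) + (72v**3 - 432v**2 + 864v - 5184)
  3v**4 - 24v**3 + 72v**2 - 288v + 432 = ((1/24)v - 1/12)(72v**3 - 432v**2 + 864v - 5184) + (0)
Last nonzero remainder: 72v**3 - 432v**2 + 864v - 5184. Dividing through by 72 gives the monic gcd v**3 - 6v**2 + 12v - 72.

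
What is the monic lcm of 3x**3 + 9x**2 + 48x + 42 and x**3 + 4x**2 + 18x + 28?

x**4 + 5x**3 + 22x**2 + 46x + 28

Apply the Euclidean algorithm:
  3x**3 + 9x**2 + 48x + 42 = (3)(x**3 + 4x**2 + 18x + 28) + (-3x**2 - 6x - 42)
  x**3 + 4x**2 + 18x + 28 = (-(1/3)x - 2/3)(-3x**2 - 6x - 42) + (0)
Last nonzero remainder: -3x**2 - 6x - 42. Dividing through by -3 gives the monic gcd x**2 + 2x + 14.
Then lcm(f, g) = f·g / gcd(f, g); expanding and making the result monic gives the answer.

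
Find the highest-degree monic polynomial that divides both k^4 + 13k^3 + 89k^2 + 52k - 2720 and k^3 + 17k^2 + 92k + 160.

k + 8

Euclidean algorithm in ℚ[k]:
  k^4 + 13k^3 + 89k^2 + 52k - 2720 = (k - 4)(k^3 + 17k^2 + 92k + 160) + (65k^2 + 260k - 2080)
  k^3 + 17k^2 + 92k + 160 = ((1/65)k + 1/5)(65k^2 + 260k - 2080) + (72k + 576)
  65k^2 + 260k - 2080 = ((65/72)k - 65/18)(72k + 576) + (0)
Last nonzero remainder: 72k + 576. Dividing through by 72 gives the monic gcd k + 8.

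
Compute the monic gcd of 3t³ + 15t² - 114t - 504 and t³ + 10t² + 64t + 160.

Repeated division with remainder:
  3t³ + 15t² - 114t - 504 = (3)(t³ + 10t² + 64t + 160) + (-15t² - 306t - 984)
  t³ + 10t² + 64t + 160 = (-(1/15)t + 52/75)(-15t² - 306t - 984) + ((5264/25)t + 21056/25)
  -15t² - 306t - 984 = (-(375/5264)t - 3075/2632)((5264/25)t + 21056/25) + (0)
Last nonzero remainder: (5264/25)t + 21056/25. Dividing through by 5264/25 gives the monic gcd t + 4.

t + 4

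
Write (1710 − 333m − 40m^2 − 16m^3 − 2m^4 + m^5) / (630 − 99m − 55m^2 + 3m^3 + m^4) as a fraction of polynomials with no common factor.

By polynomial division,
  m^5 − 2m^4 − 16m^3 − 40m^2 − 333m + 1710 = (m − 5)(m^4 + 3m^3 − 55m^2 − 99m + 630) + (54m^3 − 216m^2 − 1458m + 4860)
  m^4 + 3m^3 − 55m^2 − 99m + 630 = ((1/54)m + 7/54)(54m^3 − 216m^2 − 1458m + 4860) + (0)
Last nonzero remainder: 54m^3 − 216m^2 − 1458m + 4860. Dividing through by 54 gives the monic gcd m^3 − 4m^2 − 27m + 90.
Cancel m^3 − 4m^2 − 27m + 90 from numerator and denominator to get the reduced form.

(19 + 2m + m^2)/(7 + m)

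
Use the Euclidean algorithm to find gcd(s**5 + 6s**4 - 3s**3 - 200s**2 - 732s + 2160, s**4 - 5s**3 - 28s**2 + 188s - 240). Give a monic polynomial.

By polynomial division,
  s**5 + 6s**4 - 3s**3 - 200s**2 - 732s + 2160 = (s + 11)(s**4 - 5s**3 - 28s**2 + 188s - 240) + (80s**3 - 80s**2 - 2560s + 4800)
  s**4 - 5s**3 - 28s**2 + 188s - 240 = ((1/80)s - 1/20)(80s**3 - 80s**2 - 2560s + 4800) + (0)
Last nonzero remainder: 80s**3 - 80s**2 - 2560s + 4800. Dividing through by 80 gives the monic gcd s**3 - s**2 - 32s + 60.

s**3 - s**2 - 32s + 60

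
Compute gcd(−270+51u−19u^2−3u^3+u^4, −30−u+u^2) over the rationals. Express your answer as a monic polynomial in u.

−30−u+u^2

Apply the Euclidean algorithm:
  u^4−3u^3−19u^2+51u−270 = (u^2−2u+9)(u^2−u−30) + (0)
The last nonzero remainder u^2−u−30 is already monic.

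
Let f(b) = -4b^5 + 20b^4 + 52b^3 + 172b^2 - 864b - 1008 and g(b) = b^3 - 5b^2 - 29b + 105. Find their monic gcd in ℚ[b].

b^2 - 10b + 21

By polynomial division,
  -4b^5 + 20b^4 + 52b^3 + 172b^2 - 864b - 1008 = (-4b^2 - 64)(b^3 - 5b^2 - 29b + 105) + (272b^2 - 2720b + 5712)
  b^3 - 5b^2 - 29b + 105 = ((1/272)b + 5/272)(272b^2 - 2720b + 5712) + (0)
Last nonzero remainder: 272b^2 - 2720b + 5712. Dividing through by 272 gives the monic gcd b^2 - 10b + 21.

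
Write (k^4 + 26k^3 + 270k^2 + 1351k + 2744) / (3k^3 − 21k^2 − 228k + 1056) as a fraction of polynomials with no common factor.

(k^3 + 18k^2 + 126k + 343)/(3k^2 − 45k + 132)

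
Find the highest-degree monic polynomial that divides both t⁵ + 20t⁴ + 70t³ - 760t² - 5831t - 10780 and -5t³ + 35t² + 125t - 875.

t² - 2t - 35

By polynomial division,
  t⁵ + 20t⁴ + 70t³ - 760t² - 5831t - 10780 = (-(1/5)t² - (27/5)t - 284/5)(-5t³ + 35t² + 125t - 875) + (1728t² - 3456t - 60480)
  -5t³ + 35t² + 125t - 875 = (-(5/1728)t + 25/1728)(1728t² - 3456t - 60480) + (0)
Last nonzero remainder: 1728t² - 3456t - 60480. Dividing through by 1728 gives the monic gcd t² - 2t - 35.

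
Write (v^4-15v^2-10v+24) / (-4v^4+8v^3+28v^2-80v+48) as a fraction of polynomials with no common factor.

(-v^2+2v+8)/(4v^2-16v+16)

Apply the Euclidean algorithm:
  v^4-15v^2-10v+24 = (-1/4)(-4v^4+8v^3+28v^2-80v+48) + (2v^3-8v^2-30v+36)
  -4v^4+8v^3+28v^2-80v+48 = (-2v-4)(2v^3-8v^2-30v+36) + (-64v^2-128v+192)
  2v^3-8v^2-30v+36 = (-(1/32)v+3/16)(-64v^2-128v+192) + (0)
Last nonzero remainder: -64v^2-128v+192. Dividing through by -64 gives the monic gcd v^2+2v-3.
Cancel v^2+2v-3 from numerator and denominator to get the reduced form.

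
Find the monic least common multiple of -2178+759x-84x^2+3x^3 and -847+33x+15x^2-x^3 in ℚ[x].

Apply the Euclidean algorithm:
  3x^3-84x^2+759x-2178 = (-3)(-x^3+15x^2+33x-847) + (-39x^2+858x-4719)
  -x^3+15x^2+33x-847 = ((1/39)x+7/39)(-39x^2+858x-4719) + (0)
Last nonzero remainder: -39x^2+858x-4719. Dividing through by -39 gives the monic gcd x^2-22x+121.
Then lcm(f, g) = f·g / gcd(f, g); expanding and making the result monic gives the answer.

-5082+1045x+57x^2-21x^3+x^4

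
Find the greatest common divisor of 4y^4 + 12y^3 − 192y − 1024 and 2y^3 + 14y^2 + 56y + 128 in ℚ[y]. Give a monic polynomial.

y^3 + 7y^2 + 28y + 64

Repeated division with remainder:
  4y^4 + 12y^3 − 192y − 1024 = (2y − 8)(2y^3 + 14y^2 + 56y + 128) + (0)
Last nonzero remainder: 2y^3 + 14y^2 + 56y + 128. Dividing through by 2 gives the monic gcd y^3 + 7y^2 + 28y + 64.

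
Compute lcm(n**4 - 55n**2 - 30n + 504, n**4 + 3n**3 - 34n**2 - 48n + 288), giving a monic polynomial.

Apply the Euclidean algorithm:
  n**4 - 55n**2 - 30n + 504 = (n**4 + 3n**3 - 34n**2 - 48n + 288) + (-3n**3 - 21n**2 + 18n + 216)
  n**4 + 3n**3 - 34n**2 - 48n + 288 = (-(1/3)n + 4/3)(-3n**3 - 21n**2 + 18n + 216) + (0)
Last nonzero remainder: -3n**3 - 21n**2 + 18n + 216. Dividing through by -3 gives the monic gcd n**3 + 7n**2 - 6n - 72.
Then lcm(f, g) = f·g / gcd(f, g); expanding and making the result monic gives the answer.

n**5 - 4n**4 - 55n**3 + 190n**2 + 624n - 2016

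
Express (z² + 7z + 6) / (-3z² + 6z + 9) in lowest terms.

(-z - 6)/(3z - 9)

Apply the Euclidean algorithm:
  z² + 7z + 6 = (-1/3)(-3z² + 6z + 9) + (9z + 9)
  -3z² + 6z + 9 = (-(1/3)z + 1)(9z + 9) + (0)
Last nonzero remainder: 9z + 9. Dividing through by 9 gives the monic gcd z + 1.
Cancel z + 1 from numerator and denominator to get the reduced form.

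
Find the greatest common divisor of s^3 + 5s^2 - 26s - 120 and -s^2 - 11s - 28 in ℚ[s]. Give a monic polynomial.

By polynomial division,
  s^3 + 5s^2 - 26s - 120 = (-s + 6)(-s^2 - 11s - 28) + (12s + 48)
  -s^2 - 11s - 28 = (-(1/12)s - 7/12)(12s + 48) + (0)
Last nonzero remainder: 12s + 48. Dividing through by 12 gives the monic gcd s + 4.

s + 4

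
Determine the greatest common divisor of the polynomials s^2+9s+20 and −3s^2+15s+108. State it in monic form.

s+4

Euclidean algorithm in ℚ[s]:
  s^2+9s+20 = (−1/3)(−3s^2+15s+108) + (14s+56)
  −3s^2+15s+108 = (−(3/14)s+27/14)(14s+56) + (0)
Last nonzero remainder: 14s+56. Dividing through by 14 gives the monic gcd s+4.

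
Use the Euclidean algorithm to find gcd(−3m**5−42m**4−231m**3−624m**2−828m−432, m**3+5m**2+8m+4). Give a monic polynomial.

m**2+4m+4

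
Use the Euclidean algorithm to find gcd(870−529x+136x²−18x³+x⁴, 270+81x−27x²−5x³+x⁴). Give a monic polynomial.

30−11x+x²

Euclidean algorithm in ℚ[x]:
  x⁴−18x³+136x²−529x+870 = (x⁴−5x³−27x²+81x+270) + (−13x³+163x²−610x+600)
  x⁴−5x³−27x²+81x+270 = (−(1/13)x−98/169)(−13x³+163x²−610x+600) + ((3481/169)x²−(38291/169)x+104430/169)
  −13x³+163x²−610x+600 = (−(2197/3481)x+3380/3481)((3481/169)x²−(38291/169)x+104430/169) + (0)
Last nonzero remainder: (3481/169)x²−(38291/169)x+104430/169. Dividing through by 3481/169 gives the monic gcd x²−11x+30.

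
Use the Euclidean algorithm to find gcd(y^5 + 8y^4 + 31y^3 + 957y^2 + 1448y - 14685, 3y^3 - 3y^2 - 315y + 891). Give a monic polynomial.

y^2 + 8y - 33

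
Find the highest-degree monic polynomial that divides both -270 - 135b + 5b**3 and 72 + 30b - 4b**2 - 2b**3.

By polynomial division,
  5b**3 - 135b - 270 = (-5/2)(-2b**3 - 4b**2 + 30b + 72) + (-10b**2 - 60b - 90)
  -2b**3 - 4b**2 + 30b + 72 = ((1/5)b - 4/5)(-10b**2 - 60b - 90) + (0)
Last nonzero remainder: -10b**2 - 60b - 90. Dividing through by -10 gives the monic gcd b**2 + 6b + 9.

9 + 6b + b**2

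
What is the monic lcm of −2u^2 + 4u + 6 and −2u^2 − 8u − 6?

Euclidean algorithm in ℚ[u]:
  −2u^2 + 4u + 6 = (−2u^2 − 8u − 6) + (12u + 12)
  −2u^2 − 8u − 6 = (−(1/6)u − 1/2)(12u + 12) + (0)
Last nonzero remainder: 12u + 12. Dividing through by 12 gives the monic gcd u + 1.
Then lcm(f, g) = f·g / gcd(f, g); expanding and making the result monic gives the answer.

u^3 + u^2 − 9u − 9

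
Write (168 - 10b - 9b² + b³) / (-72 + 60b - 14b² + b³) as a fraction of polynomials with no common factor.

(-28 - 3b + b²)/(12 - 8b + b²)

By polynomial division,
  b³ - 9b² - 10b + 168 = (b³ - 14b² + 60b - 72) + (5b² - 70b + 240)
  b³ - 14b² + 60b - 72 = ((1/5)b)(5b² - 70b + 240) + (12b - 72)
  5b² - 70b + 240 = ((5/12)b - 10/3)(12b - 72) + (0)
Last nonzero remainder: 12b - 72. Dividing through by 12 gives the monic gcd b - 6.
Cancel b - 6 from numerator and denominator to get the reduced form.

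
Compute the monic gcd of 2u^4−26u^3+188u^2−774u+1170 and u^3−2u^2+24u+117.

Apply the Euclidean algorithm:
  2u^4−26u^3+188u^2−774u+1170 = (2u−22)(u^3−2u^2+24u+117) + (96u^2−480u+3744)
  u^3−2u^2+24u+117 = ((1/96)u+1/32)(96u^2−480u+3744) + (0)
Last nonzero remainder: 96u^2−480u+3744. Dividing through by 96 gives the monic gcd u^2−5u+39.

u^2−5u+39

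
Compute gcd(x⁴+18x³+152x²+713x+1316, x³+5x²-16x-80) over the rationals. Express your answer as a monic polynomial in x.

Apply the Euclidean algorithm:
  x⁴+18x³+152x²+713x+1316 = (x+13)(x³+5x²-16x-80) + (103x²+1001x+2356)
  x³+5x²-16x-80 = ((1/103)x-486/10609)(103x²+1001x+2356) + ((74074/10609)x+296296/10609)
  103x²+1001x+2356 = ((1092727/74074)x+6248701/74074)((74074/10609)x+296296/10609) + (0)
Last nonzero remainder: (74074/10609)x+296296/10609. Dividing through by 74074/10609 gives the monic gcd x+4.

x+4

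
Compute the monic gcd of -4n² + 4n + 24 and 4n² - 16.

Apply the Euclidean algorithm:
  -4n² + 4n + 24 = (-1)(4n² - 16) + (4n + 8)
  4n² - 16 = (n - 2)(4n + 8) + (0)
Last nonzero remainder: 4n + 8. Dividing through by 4 gives the monic gcd n + 2.

n + 2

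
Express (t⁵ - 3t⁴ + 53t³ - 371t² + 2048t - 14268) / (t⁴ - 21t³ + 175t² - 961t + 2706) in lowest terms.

Repeated division with remainder:
  t⁵ - 3t⁴ + 53t³ - 371t² + 2048t - 14268 = (t + 18)(t⁴ - 21t³ + 175t² - 961t + 2706) + (256t³ - 2560t² + 16640t - 62976)
  t⁴ - 21t³ + 175t² - 961t + 2706 = ((1/256)t - 11/256)(256t³ - 2560t² + 16640t - 62976) + (0)
Last nonzero remainder: 256t³ - 2560t² + 16640t - 62976. Dividing through by 256 gives the monic gcd t³ - 10t² + 65t - 246.
Cancel t³ - 10t² + 65t - 246 from numerator and denominator to get the reduced form.

(t² + 7t + 58)/(t - 11)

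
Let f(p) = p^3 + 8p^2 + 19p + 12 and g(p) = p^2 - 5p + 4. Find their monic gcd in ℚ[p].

1

By polynomial division,
  p^3 + 8p^2 + 19p + 12 = (p + 13)(p^2 - 5p + 4) + (80p - 40)
  p^2 - 5p + 4 = ((1/80)p - 9/160)(80p - 40) + (7/4)
  80p - 40 = ((320/7)p - 160/7)(7/4) + (0)
The last nonzero remainder is the constant 7/4, so the polynomials are coprime and gcd = 1.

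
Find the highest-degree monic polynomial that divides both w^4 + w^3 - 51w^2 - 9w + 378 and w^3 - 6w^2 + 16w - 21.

w - 3

Euclidean algorithm in ℚ[w]:
  w^4 + w^3 - 51w^2 - 9w + 378 = (w + 7)(w^3 - 6w^2 + 16w - 21) + (-25w^2 - 100w + 525)
  w^3 - 6w^2 + 16w - 21 = (-(1/25)w + 2/5)(-25w^2 - 100w + 525) + (77w - 231)
  -25w^2 - 100w + 525 = (-(25/77)w - 25/11)(77w - 231) + (0)
Last nonzero remainder: 77w - 231. Dividing through by 77 gives the monic gcd w - 3.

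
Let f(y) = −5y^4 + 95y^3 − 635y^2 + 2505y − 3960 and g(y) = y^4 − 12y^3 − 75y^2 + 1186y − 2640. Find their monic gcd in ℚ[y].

Euclidean algorithm in ℚ[y]:
  −5y^4 + 95y^3 − 635y^2 + 2505y − 3960 = (−5)(y^4 − 12y^3 − 75y^2 + 1186y − 2640) + (35y^3 − 1010y^2 + 8435y − 17160)
  y^4 − 12y^3 − 75y^2 + 1186y − 2640 = ((1/35)y + 118/245)(35y^3 − 1010y^2 + 8435y − 17160) + ((8352/49)y^2 − (16704/7)y + 275616/49)
  35y^3 − 1010y^2 + 8435y − 17160 = ((1715/8352)y − 3185/1044)((8352/49)y^2 − (16704/7)y + 275616/49) + (0)
Last nonzero remainder: (8352/49)y^2 − (16704/7)y + 275616/49. Dividing through by 8352/49 gives the monic gcd y^2 − 14y + 33.

y^2 − 14y + 33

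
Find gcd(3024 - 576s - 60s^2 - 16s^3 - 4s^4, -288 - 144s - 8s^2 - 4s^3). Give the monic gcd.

36 + s^2

Apply the Euclidean algorithm:
  -4s^4 - 16s^3 - 60s^2 - 576s + 3024 = (s + 2)(-4s^3 - 8s^2 - 144s - 288) + (100s^2 + 3600)
  -4s^3 - 8s^2 - 144s - 288 = (-(1/25)s - 2/25)(100s^2 + 3600) + (0)
Last nonzero remainder: 100s^2 + 3600. Dividing through by 100 gives the monic gcd s^2 + 36.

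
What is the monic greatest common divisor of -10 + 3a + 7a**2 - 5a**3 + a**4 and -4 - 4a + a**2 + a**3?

By polynomial division,
  a**4 - 5a**3 + 7a**2 + 3a - 10 = (a - 6)(a**3 + a**2 - 4a - 4) + (17a**2 - 17a - 34)
  a**3 + a**2 - 4a - 4 = ((1/17)a + 2/17)(17a**2 - 17a - 34) + (0)
Last nonzero remainder: 17a**2 - 17a - 34. Dividing through by 17 gives the monic gcd a**2 - a - 2.

-2 - a + a**2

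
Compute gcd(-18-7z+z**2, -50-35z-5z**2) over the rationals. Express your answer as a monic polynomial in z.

2+z

Euclidean algorithm in ℚ[z]:
  z**2-7z-18 = (-1/5)(-5z**2-35z-50) + (-14z-28)
  -5z**2-35z-50 = ((5/14)z+25/14)(-14z-28) + (0)
Last nonzero remainder: -14z-28. Dividing through by -14 gives the monic gcd z+2.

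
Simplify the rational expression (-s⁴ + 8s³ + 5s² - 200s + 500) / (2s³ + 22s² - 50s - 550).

Apply the Euclidean algorithm:
  -s⁴ + 8s³ + 5s² - 200s + 500 = (-(1/2)s + 19/2)(2s³ + 22s² - 50s - 550) + (-229s² + 5725)
  2s³ + 22s² - 50s - 550 = (-(2/229)s - 22/229)(-229s² + 5725) + (0)
Last nonzero remainder: -229s² + 5725. Dividing through by -229 gives the monic gcd s² - 25.
Cancel s² - 25 from numerator and denominator to get the reduced form.

(-s² + 8s - 20)/(2s + 22)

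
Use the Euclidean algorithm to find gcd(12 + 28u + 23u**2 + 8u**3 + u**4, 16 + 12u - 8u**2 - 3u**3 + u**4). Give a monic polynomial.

2 + 3u + u**2

Repeated division with remainder:
  u**4 + 8u**3 + 23u**2 + 28u + 12 = (u**4 - 3u**3 - 8u**2 + 12u + 16) + (11u**3 + 31u**2 + 16u - 4)
  u**4 - 3u**3 - 8u**2 + 12u + 16 = ((1/11)u - 64/121)(11u**3 + 31u**2 + 16u - 4) + ((840/121)u**2 + (2520/121)u + 1680/121)
  11u**3 + 31u**2 + 16u - 4 = ((1331/840)u - 121/420)((840/121)u**2 + (2520/121)u + 1680/121) + (0)
Last nonzero remainder: (840/121)u**2 + (2520/121)u + 1680/121. Dividing through by 840/121 gives the monic gcd u**2 + 3u + 2.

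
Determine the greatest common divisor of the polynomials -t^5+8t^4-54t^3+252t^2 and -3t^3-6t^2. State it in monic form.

Euclidean algorithm in ℚ[t]:
  -t^5+8t^4-54t^3+252t^2 = ((1/3)t^2-(10/3)t+74/3)(-3t^3-6t^2) + (400t^2)
  -3t^3-6t^2 = (-(3/400)t-3/200)(400t^2) + (0)
Last nonzero remainder: 400t^2. Dividing through by 400 gives the monic gcd t^2.

t^2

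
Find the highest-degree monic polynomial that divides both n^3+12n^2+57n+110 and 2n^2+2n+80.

1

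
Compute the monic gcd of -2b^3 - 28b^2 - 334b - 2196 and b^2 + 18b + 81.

Apply the Euclidean algorithm:
  -2b^3 - 28b^2 - 334b - 2196 = (-2b + 8)(b^2 + 18b + 81) + (-316b - 2844)
  b^2 + 18b + 81 = (-(1/316)b - 9/316)(-316b - 2844) + (0)
Last nonzero remainder: -316b - 2844. Dividing through by -316 gives the monic gcd b + 9.

b + 9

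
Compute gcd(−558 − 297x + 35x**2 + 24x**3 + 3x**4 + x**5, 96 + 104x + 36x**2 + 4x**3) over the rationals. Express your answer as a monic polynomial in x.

6 + 5x + x**2

Repeated division with remainder:
  x**5 + 3x**4 + 24x**3 + 35x**2 − 297x − 558 = ((1/4)x**2 − (3/2)x + 13)(4x**3 + 36x**2 + 104x + 96) + (−301x**2 − 1505x − 1806)
  4x**3 + 36x**2 + 104x + 96 = (−(4/301)x − 16/301)(−301x**2 − 1505x − 1806) + (0)
Last nonzero remainder: −301x**2 − 1505x − 1806. Dividing through by −301 gives the monic gcd x**2 + 5x + 6.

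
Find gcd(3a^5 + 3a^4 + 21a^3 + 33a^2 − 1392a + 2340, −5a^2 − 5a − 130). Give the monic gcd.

a^2 + a + 26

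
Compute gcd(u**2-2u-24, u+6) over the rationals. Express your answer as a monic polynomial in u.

1

Euclidean algorithm in ℚ[u]:
  u**2-2u-24 = (u-8)(u+6) + (24)
  u+6 = ((1/24)u+1/4)(24) + (0)
The last nonzero remainder is the constant 24, so the polynomials are coprime and gcd = 1.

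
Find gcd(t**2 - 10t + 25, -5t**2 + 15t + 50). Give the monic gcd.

t - 5

Repeated division with remainder:
  t**2 - 10t + 25 = (-1/5)(-5t**2 + 15t + 50) + (-7t + 35)
  -5t**2 + 15t + 50 = ((5/7)t + 10/7)(-7t + 35) + (0)
Last nonzero remainder: -7t + 35. Dividing through by -7 gives the monic gcd t - 5.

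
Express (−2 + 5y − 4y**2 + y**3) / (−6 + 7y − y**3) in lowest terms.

(1 − y)/(3 + y)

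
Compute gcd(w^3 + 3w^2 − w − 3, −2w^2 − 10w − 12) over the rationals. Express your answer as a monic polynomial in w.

Apply the Euclidean algorithm:
  w^3 + 3w^2 − w − 3 = (−(1/2)w + 1)(−2w^2 − 10w − 12) + (3w + 9)
  −2w^2 − 10w − 12 = (−(2/3)w − 4/3)(3w + 9) + (0)
Last nonzero remainder: 3w + 9. Dividing through by 3 gives the monic gcd w + 3.

w + 3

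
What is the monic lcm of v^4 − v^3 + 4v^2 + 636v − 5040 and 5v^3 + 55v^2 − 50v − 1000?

v^6 − 17v^4 + 660v^3 − 4484v^2 − 17760v + 100800

Repeated division with remainder:
  v^4 − v^3 + 4v^2 + 636v − 5040 = ((1/5)v − 12/5)(5v^3 + 55v^2 − 50v − 1000) + (146v^2 + 716v − 7440)
  5v^3 + 55v^2 − 50v − 1000 = ((5/146)v + 2225/10658)(146v^2 + 716v − 7440) + ((294800/5329)v + 2948000/5329)
  146v^2 + 716v − 7440 = ((389017/147400)v − 495597/36850)((294800/5329)v + 2948000/5329) + (0)
Last nonzero remainder: (294800/5329)v + 2948000/5329. Dividing through by 294800/5329 gives the monic gcd v + 10.
Then lcm(f, g) = f·g / gcd(f, g); expanding and making the result monic gives the answer.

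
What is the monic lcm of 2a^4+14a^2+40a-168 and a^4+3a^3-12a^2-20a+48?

Repeated division with remainder:
  2a^4+14a^2+40a-168 = (2)(a^4+3a^3-12a^2-20a+48) + (-6a^3+38a^2+80a-264)
  a^4+3a^3-12a^2-20a+48 = (-(1/6)a-14/9)(-6a^3+38a^2+80a-264) + ((544/9)a^2+(544/9)a-1088/3)
  -6a^3+38a^2+80a-264 = (-(27/272)a+99/136)((544/9)a^2+(544/9)a-1088/3) + (0)
Last nonzero remainder: (544/9)a^2+(544/9)a-1088/3. Dividing through by 544/9 gives the monic gcd a^2+a-6.
Then lcm(f, g) = f·g / gcd(f, g); expanding and making the result monic gives the answer.

a^6+2a^5-a^4+34a^3-100a^2-328a+672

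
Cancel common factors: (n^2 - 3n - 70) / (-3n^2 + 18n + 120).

Repeated division with remainder:
  n^2 - 3n - 70 = (-1/3)(-3n^2 + 18n + 120) + (3n - 30)
  -3n^2 + 18n + 120 = (-n - 4)(3n - 30) + (0)
Last nonzero remainder: 3n - 30. Dividing through by 3 gives the monic gcd n - 10.
Cancel n - 10 from numerator and denominator to get the reduced form.

(-n - 7)/(3n + 12)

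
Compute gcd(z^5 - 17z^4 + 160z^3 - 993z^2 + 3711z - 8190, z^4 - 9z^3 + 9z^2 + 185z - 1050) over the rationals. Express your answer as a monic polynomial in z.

z^3 - 14z^2 + 79z - 210

Euclidean algorithm in ℚ[z]:
  z^5 - 17z^4 + 160z^3 - 993z^2 + 3711z - 8190 = (z - 8)(z^4 - 9z^3 + 9z^2 + 185z - 1050) + (79z^3 - 1106z^2 + 6241z - 16590)
  z^4 - 9z^3 + 9z^2 + 185z - 1050 = ((1/79)z + 5/79)(79z^3 - 1106z^2 + 6241z - 16590) + (0)
Last nonzero remainder: 79z^3 - 1106z^2 + 6241z - 16590. Dividing through by 79 gives the monic gcd z^3 - 14z^2 + 79z - 210.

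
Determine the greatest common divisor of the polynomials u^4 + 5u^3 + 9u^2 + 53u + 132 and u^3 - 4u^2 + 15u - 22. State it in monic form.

u^2 - 2u + 11

Apply the Euclidean algorithm:
  u^4 + 5u^3 + 9u^2 + 53u + 132 = (u + 9)(u^3 - 4u^2 + 15u - 22) + (30u^2 - 60u + 330)
  u^3 - 4u^2 + 15u - 22 = ((1/30)u - 1/15)(30u^2 - 60u + 330) + (0)
Last nonzero remainder: 30u^2 - 60u + 330. Dividing through by 30 gives the monic gcd u^2 - 2u + 11.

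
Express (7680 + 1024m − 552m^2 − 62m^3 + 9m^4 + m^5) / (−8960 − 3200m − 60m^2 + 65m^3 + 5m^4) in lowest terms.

(30 − 11m + m^2)/(−35 + 5m)

Repeated division with remainder:
  m^5 + 9m^4 − 62m^3 − 552m^2 + 1024m + 7680 = ((1/5)m − 4/5)(5m^4 + 65m^3 − 60m^2 − 3200m − 8960) + (2m^3 + 40m^2 + 256m + 512)
  5m^4 + 65m^3 − 60m^2 − 3200m − 8960 = ((5/2)m − 35/2)(2m^3 + 40m^2 + 256m + 512) + (0)
Last nonzero remainder: 2m^3 + 40m^2 + 256m + 512. Dividing through by 2 gives the monic gcd m^3 + 20m^2 + 128m + 256.
Cancel m^3 + 20m^2 + 128m + 256 from numerator and denominator to get the reduced form.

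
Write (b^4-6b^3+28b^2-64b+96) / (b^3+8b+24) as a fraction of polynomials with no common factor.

Apply the Euclidean algorithm:
  b^4-6b^3+28b^2-64b+96 = (b-6)(b^3+8b+24) + (20b^2-40b+240)
  b^3+8b+24 = ((1/20)b+1/10)(20b^2-40b+240) + (0)
Last nonzero remainder: 20b^2-40b+240. Dividing through by 20 gives the monic gcd b^2-2b+12.
Cancel b^2-2b+12 from numerator and denominator to get the reduced form.

(b^2-4b+8)/(b+2)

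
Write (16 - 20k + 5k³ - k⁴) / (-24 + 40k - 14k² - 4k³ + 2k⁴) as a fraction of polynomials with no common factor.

By polynomial division,
  -k⁴ + 5k³ - 20k + 16 = (-1/2)(2k⁴ - 4k³ - 14k² + 40k - 24) + (3k³ - 7k² + 4)
  2k⁴ - 4k³ - 14k² + 40k - 24 = ((2/3)k + 2/9)(3k³ - 7k² + 4) + (-(112/9)k² + (112/3)k - 224/9)
  3k³ - 7k² + 4 = (-(27/112)k - 9/56)(-(112/9)k² + (112/3)k - 224/9) + (0)
Last nonzero remainder: -(112/9)k² + (112/3)k - 224/9. Dividing through by -112/9 gives the monic gcd k² - 3k + 2.
Cancel k² - 3k + 2 from numerator and denominator to get the reduced form.

(8 + 2k - k²)/(-12 + 2k + 2k²)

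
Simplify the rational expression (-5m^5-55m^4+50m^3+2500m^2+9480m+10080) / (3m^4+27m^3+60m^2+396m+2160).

Repeated division with remainder:
  -5m^5-55m^4+50m^3+2500m^2+9480m+10080 = (-(5/3)m-10/3)(3m^4+27m^3+60m^2+396m+2160) + (240m^3+3360m^2+14400m+17280)
  3m^4+27m^3+60m^2+396m+2160 = ((1/80)m-1/16)(240m^3+3360m^2+14400m+17280) + (90m^2+1080m+3240)
  240m^3+3360m^2+14400m+17280 = ((8/3)m+16/3)(90m^2+1080m+3240) + (0)
Last nonzero remainder: 90m^2+1080m+3240. Dividing through by 90 gives the monic gcd m^2+12m+36.
Cancel m^2+12m+36 from numerator and denominator to get the reduced form.

(-5m^3+5m^2+170m+280)/(3m^2-9m+60)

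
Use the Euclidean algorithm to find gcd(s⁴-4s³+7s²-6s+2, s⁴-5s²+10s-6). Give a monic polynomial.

s³-3s²+4s-2

Apply the Euclidean algorithm:
  s⁴-4s³+7s²-6s+2 = (s⁴-5s²+10s-6) + (-4s³+12s²-16s+8)
  s⁴-5s²+10s-6 = (-(1/4)s-3/4)(-4s³+12s²-16s+8) + (0)
Last nonzero remainder: -4s³+12s²-16s+8. Dividing through by -4 gives the monic gcd s³-3s²+4s-2.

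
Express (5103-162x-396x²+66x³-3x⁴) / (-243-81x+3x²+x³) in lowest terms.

(-189+48x-3x²)/(9+x)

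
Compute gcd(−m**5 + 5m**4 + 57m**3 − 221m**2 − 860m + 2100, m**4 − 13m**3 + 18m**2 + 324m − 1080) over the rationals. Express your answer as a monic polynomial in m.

Euclidean algorithm in ℚ[m]:
  −m**5 + 5m**4 + 57m**3 − 221m**2 − 860m + 2100 = (−m − 8)(m**4 − 13m**3 + 18m**2 + 324m − 1080) + (−29m**3 + 247m**2 + 652m − 6540)
  m**4 − 13m**3 + 18m**2 + 324m − 1080 = (−(1/29)m + 130/841)(−29m**3 + 247m**2 + 652m − 6540) + ((1936/841)m**2 − (1936/841)m − 58080/841)
  −29m**3 + 247m**2 + 652m − 6540 = (−(24389/1936)m + 91669/968)((1936/841)m**2 − (1936/841)m − 58080/841) + (0)
Last nonzero remainder: (1936/841)m**2 − (1936/841)m − 58080/841. Dividing through by 1936/841 gives the monic gcd m**2 − m − 30.

m**2 − m − 30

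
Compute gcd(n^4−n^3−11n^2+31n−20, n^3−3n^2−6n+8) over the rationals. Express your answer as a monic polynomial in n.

n−1

Euclidean algorithm in ℚ[n]:
  n^4−n^3−11n^2+31n−20 = (n+2)(n^3−3n^2−6n+8) + (n^2+35n−36)
  n^3−3n^2−6n+8 = (n−38)(n^2+35n−36) + (1360n−1360)
  n^2+35n−36 = ((1/1360)n+9/340)(1360n−1360) + (0)
Last nonzero remainder: 1360n−1360. Dividing through by 1360 gives the monic gcd n−1.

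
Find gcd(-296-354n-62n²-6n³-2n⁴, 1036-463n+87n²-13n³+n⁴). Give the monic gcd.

Euclidean algorithm in ℚ[n]:
  -2n⁴-6n³-62n²-354n-296 = (-2)(n⁴-13n³+87n²-463n+1036) + (-32n³+112n²-1280n+1776)
  n⁴-13n³+87n²-463n+1036 = (-(1/32)n+19/64)(-32n³+112n²-1280n+1776) + ((55/4)n²-(55/2)n+2035/4)
  -32n³+112n²-1280n+1776 = (-(128/55)n+192/55)((55/4)n²-(55/2)n+2035/4) + (0)
Last nonzero remainder: (55/4)n²-(55/2)n+2035/4. Dividing through by 55/4 gives the monic gcd n²-2n+37.

37-2n+n²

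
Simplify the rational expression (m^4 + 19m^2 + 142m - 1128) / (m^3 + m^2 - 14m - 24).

Euclidean algorithm in ℚ[m]:
  m^4 + 19m^2 + 142m - 1128 = (m - 1)(m^3 + m^2 - 14m - 24) + (34m^2 + 152m - 1152)
  m^3 + m^2 - 14m - 24 = ((1/34)m - 59/578)(34m^2 + 152m - 1152) + ((10230/289)m - 40920/289)
  34m^2 + 152m - 1152 = ((4913/5115)m + 13872/1705)((10230/289)m - 40920/289) + (0)
Last nonzero remainder: (10230/289)m - 40920/289. Dividing through by 10230/289 gives the monic gcd m - 4.
Cancel m - 4 from numerator and denominator to get the reduced form.

(m^3 + 4m^2 + 35m + 282)/(m^2 + 5m + 6)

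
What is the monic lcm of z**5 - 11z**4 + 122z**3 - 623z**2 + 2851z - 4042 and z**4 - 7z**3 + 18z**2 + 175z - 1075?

Repeated division with remainder:
  z**5 - 11z**4 + 122z**3 - 623z**2 + 2851z - 4042 = (z - 4)(z**4 - 7z**3 + 18z**2 + 175z - 1075) + (76z**3 - 726z**2 + 4626z - 8342)
  z**4 - 7z**3 + 18z**2 + 175z - 1075 = ((1/76)z + 97/2888)(76z**3 - 726z**2 + 4626z - 8342) + (-(26691/1444)z**2 + (186837/1444)z - 1147713/1444)
  76z**3 - 726z**2 + 4626z - 8342 = (-(109744/26691)z + 280136/26691)(-(26691/1444)z**2 + (186837/1444)z - 1147713/1444) + (0)
Last nonzero remainder: -(26691/1444)z**2 + (186837/1444)z - 1147713/1444. Dividing through by -26691/1444 gives the monic gcd z**2 - 7z + 43.
Then lcm(f, g) = f·g / gcd(f, g); expanding and making the result monic gives the answer.

z**7 - 11z**6 + 97z**5 - 348z**4 - 199z**3 + 11533z**2 - 71275z + 101050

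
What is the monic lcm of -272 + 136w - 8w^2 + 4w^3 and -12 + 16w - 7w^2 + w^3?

-408 + 544w - 250w^2 + 50w^3 - 7w^4 + w^5

Apply the Euclidean algorithm:
  4w^3 - 8w^2 + 136w - 272 = (4)(w^3 - 7w^2 + 16w - 12) + (20w^2 + 72w - 224)
  w^3 - 7w^2 + 16w - 12 = ((1/20)w - 53/100)(20w^2 + 72w - 224) + ((1634/25)w - 3268/25)
  20w^2 + 72w - 224 = ((250/817)w + 1400/817)((1634/25)w - 3268/25) + (0)
Last nonzero remainder: (1634/25)w - 3268/25. Dividing through by 1634/25 gives the monic gcd w - 2.
Then lcm(f, g) = f·g / gcd(f, g); expanding and making the result monic gives the answer.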